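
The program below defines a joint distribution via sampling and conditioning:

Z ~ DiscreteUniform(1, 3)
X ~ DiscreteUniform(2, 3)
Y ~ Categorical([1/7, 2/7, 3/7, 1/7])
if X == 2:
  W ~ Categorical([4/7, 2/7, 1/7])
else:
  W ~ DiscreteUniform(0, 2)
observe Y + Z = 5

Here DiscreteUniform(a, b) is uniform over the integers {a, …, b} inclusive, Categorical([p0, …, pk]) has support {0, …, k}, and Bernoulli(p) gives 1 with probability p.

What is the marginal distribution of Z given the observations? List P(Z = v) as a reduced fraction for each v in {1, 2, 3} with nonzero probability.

Enumerate traces; 12 have nonzero weight after conditioning:
  (Z=2, X=2, Y=3, W=0) weight 2/147
  (Z=2, X=2, Y=3, W=1) weight 1/147
  (Z=2, X=2, Y=3, W=2) weight 1/294
  (Z=2, X=3, Y=3, W=0) weight 1/126
  (Z=2, X=3, Y=3, W=1) weight 1/126
  (Z=2, X=3, Y=3, W=2) weight 1/126
  (Z=3, X=2, Y=2, W=0) weight 2/49
  (Z=3, X=2, Y=2, W=1) weight 1/49
  … 4 more
Group by Z:
  weight(Z=2) = 1/21
  weight(Z=3) = 1/7
Total weight = 1/21 + 1/7 = 4/21
P(Z=2 | obs) = 1/21 / 4/21 = 1/4
P(Z=3 | obs) = 1/7 / 4/21 = 3/4

P(Z=2) = 1/4, P(Z=3) = 3/4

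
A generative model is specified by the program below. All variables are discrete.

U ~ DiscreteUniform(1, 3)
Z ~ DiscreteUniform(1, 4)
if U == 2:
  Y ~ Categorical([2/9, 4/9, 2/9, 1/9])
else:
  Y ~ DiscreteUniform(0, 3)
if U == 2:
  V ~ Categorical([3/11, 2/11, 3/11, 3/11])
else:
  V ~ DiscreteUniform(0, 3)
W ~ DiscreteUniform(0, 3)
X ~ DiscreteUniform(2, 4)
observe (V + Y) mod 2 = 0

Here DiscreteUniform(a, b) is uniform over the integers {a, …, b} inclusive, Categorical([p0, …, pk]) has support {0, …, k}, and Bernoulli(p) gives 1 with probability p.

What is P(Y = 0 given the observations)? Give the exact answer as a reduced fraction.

P(Y = 0 | obs) = 147/592

Enumerate traces; 1152 have nonzero weight after conditioning:
  (U=1, Z=1, Y=0, V=0, W=0, X=2) weight 1/2304
  (U=1, Z=1, Y=0, V=0, W=0, X=3) weight 1/2304
  (U=1, Z=1, Y=0, V=0, W=0, X=4) weight 1/2304
  (U=1, Z=1, Y=0, V=0, W=1, X=2) weight 1/2304
  (U=1, Z=1, Y=0, V=0, W=1, X=3) weight 1/2304
  (U=1, Z=1, Y=0, V=0, W=1, X=4) weight 1/2304
  (U=1, Z=1, Y=0, V=0, W=2, X=2) weight 1/2304
  (U=1, Z=1, Y=0, V=0, W=2, X=3) weight 1/2304
  (U=1, Z=1, Y=1, V=1, W=0, X=2) weight 1/2304
  (U=1, Z=1, Y=2, V=0, W=0, X=2) weight 1/2304
  … 1142 more
Group by Y:
  weight(Y=0) = 49/396
  weight(Y=1) = 179/1188
  weight(Y=2) = 49/396
  weight(Y=3) = 119/1188
Total weight = 49/396 + 179/1188 + 49/396 + 119/1188 = 148/297
P(Y=0 | obs) = 49/396 / 148/297 = 147/592
P(Y=1 | obs) = 179/1188 / 148/297 = 179/592
P(Y=2 | obs) = 49/396 / 148/297 = 147/592
P(Y=3 | obs) = 119/1188 / 148/297 = 119/592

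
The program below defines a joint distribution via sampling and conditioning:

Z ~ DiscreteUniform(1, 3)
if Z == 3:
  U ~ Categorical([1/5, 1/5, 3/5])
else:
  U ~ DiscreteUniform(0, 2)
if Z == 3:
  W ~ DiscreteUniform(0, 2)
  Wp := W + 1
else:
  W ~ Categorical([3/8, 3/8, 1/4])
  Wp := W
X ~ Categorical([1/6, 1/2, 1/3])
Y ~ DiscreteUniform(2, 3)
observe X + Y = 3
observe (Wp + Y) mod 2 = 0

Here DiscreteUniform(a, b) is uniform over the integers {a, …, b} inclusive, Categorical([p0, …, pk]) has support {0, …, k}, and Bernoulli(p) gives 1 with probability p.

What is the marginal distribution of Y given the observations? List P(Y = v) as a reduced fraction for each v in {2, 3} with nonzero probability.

P(Y=2) = 57/74, P(Y=3) = 17/74

Enumerate traces; 27 have nonzero weight after conditioning:
  (Z=1, U=0, W=0, X=1, Y=2) weight 1/96
  (Z=1, U=0, W=1, X=0, Y=3) weight 1/288
  (Z=1, U=0, W=2, X=1, Y=2) weight 1/144
  (Z=1, U=1, W=0, X=1, Y=2) weight 1/96
  (Z=1, U=1, W=1, X=0, Y=3) weight 1/288
  (Z=1, U=1, W=2, X=1, Y=2) weight 1/144
  (Z=1, U=2, W=0, X=1, Y=2) weight 1/96
  (Z=1, U=2, W=1, X=0, Y=3) weight 1/288
  … 19 more
Group by Y:
  weight(Y=2) = 19/144
  weight(Y=3) = 17/432
Total weight = 19/144 + 17/432 = 37/216
P(Y=2 | obs) = 19/144 / 37/216 = 57/74
P(Y=3 | obs) = 17/432 / 37/216 = 17/74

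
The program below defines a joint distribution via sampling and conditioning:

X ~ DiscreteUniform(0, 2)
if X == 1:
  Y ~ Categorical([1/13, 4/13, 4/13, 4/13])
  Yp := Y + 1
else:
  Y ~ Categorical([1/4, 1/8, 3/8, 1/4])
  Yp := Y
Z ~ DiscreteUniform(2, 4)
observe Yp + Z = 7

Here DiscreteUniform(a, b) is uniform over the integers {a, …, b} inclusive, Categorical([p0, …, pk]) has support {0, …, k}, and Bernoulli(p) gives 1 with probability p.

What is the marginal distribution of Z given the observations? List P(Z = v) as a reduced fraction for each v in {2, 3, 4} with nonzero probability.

Enumerate traces; 4 have nonzero weight after conditioning:
  (X=0, Y=3, Z=4) weight 1/36
  (X=1, Y=2, Z=4) weight 4/117
  (X=1, Y=3, Z=3) weight 4/117
  (X=2, Y=3, Z=4) weight 1/36
Group by Z:
  weight(Z=3) = 4/117
  weight(Z=4) = 7/78
Total weight = 4/117 + 7/78 = 29/234
P(Z=3 | obs) = 4/117 / 29/234 = 8/29
P(Z=4 | obs) = 7/78 / 29/234 = 21/29

P(Z=3) = 8/29, P(Z=4) = 21/29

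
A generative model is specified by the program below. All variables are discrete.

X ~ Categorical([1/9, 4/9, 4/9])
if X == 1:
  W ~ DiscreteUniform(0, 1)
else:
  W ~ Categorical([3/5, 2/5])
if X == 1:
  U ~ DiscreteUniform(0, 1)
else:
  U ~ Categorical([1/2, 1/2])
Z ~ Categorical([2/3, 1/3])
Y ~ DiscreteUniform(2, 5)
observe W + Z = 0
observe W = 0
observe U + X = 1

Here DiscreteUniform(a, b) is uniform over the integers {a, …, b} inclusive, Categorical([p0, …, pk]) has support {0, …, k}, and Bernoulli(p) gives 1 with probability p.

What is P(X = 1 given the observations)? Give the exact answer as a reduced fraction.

Enumerate traces; 8 have nonzero weight after conditioning:
  (X=0, W=0, U=1, Z=0, Y=2) weight 1/180
  (X=0, W=0, U=1, Z=0, Y=3) weight 1/180
  (X=0, W=0, U=1, Z=0, Y=4) weight 1/180
  (X=0, W=0, U=1, Z=0, Y=5) weight 1/180
  (X=1, W=0, U=0, Z=0, Y=2) weight 1/54
  (X=1, W=0, U=0, Z=0, Y=3) weight 1/54
  (X=1, W=0, U=0, Z=0, Y=4) weight 1/54
  (X=1, W=0, U=0, Z=0, Y=5) weight 1/54
Group by X:
  weight(X=0) = 1/45
  weight(X=1) = 2/27
Total weight = 1/45 + 2/27 = 13/135
P(X=0 | obs) = 1/45 / 13/135 = 3/13
P(X=1 | obs) = 2/27 / 13/135 = 10/13

P(X = 1 | obs) = 10/13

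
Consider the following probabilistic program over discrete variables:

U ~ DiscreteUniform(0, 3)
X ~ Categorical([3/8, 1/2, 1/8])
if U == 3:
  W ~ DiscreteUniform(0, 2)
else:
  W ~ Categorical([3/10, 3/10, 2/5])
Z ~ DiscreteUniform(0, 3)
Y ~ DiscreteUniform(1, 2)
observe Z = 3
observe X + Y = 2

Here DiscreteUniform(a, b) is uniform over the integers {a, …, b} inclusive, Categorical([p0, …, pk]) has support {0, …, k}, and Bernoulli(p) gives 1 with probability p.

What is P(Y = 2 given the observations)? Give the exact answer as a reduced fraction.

P(Y = 2 | obs) = 3/7

Enumerate traces; 24 have nonzero weight after conditioning:
  (U=0, X=0, W=0, Z=3, Y=2) weight 9/2560
  (U=0, X=0, W=1, Z=3, Y=2) weight 9/2560
  (U=0, X=0, W=2, Z=3, Y=2) weight 3/640
  (U=0, X=1, W=0, Z=3, Y=1) weight 3/640
  (U=0, X=1, W=1, Z=3, Y=1) weight 3/640
  (U=0, X=1, W=2, Z=3, Y=1) weight 1/160
  (U=1, X=0, W=0, Z=3, Y=2) weight 9/2560
  (U=1, X=0, W=1, Z=3, Y=2) weight 9/2560
  … 16 more
Group by Y:
  weight(Y=1) = 1/16
  weight(Y=2) = 3/64
Total weight = 1/16 + 3/64 = 7/64
P(Y=1 | obs) = 1/16 / 7/64 = 4/7
P(Y=2 | obs) = 3/64 / 7/64 = 3/7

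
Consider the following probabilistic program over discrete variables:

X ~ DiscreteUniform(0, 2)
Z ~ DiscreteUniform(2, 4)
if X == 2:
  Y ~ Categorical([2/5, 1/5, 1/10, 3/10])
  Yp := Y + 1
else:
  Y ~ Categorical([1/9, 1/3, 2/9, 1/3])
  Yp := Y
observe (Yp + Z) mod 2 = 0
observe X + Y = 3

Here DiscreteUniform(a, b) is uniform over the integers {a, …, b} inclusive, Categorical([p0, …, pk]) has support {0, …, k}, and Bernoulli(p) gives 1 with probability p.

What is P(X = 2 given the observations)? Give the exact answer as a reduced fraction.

P(X = 2 | obs) = 18/53

Enumerate traces; 5 have nonzero weight after conditioning:
  (X=0, Z=3, Y=3) weight 1/27
  (X=1, Z=2, Y=2) weight 2/81
  (X=1, Z=4, Y=2) weight 2/81
  (X=2, Z=2, Y=1) weight 1/45
  (X=2, Z=4, Y=1) weight 1/45
Group by X:
  weight(X=0) = 1/27
  weight(X=1) = 4/81
  weight(X=2) = 2/45
Total weight = 1/27 + 4/81 + 2/45 = 53/405
P(X=0 | obs) = 1/27 / 53/405 = 15/53
P(X=1 | obs) = 4/81 / 53/405 = 20/53
P(X=2 | obs) = 2/45 / 53/405 = 18/53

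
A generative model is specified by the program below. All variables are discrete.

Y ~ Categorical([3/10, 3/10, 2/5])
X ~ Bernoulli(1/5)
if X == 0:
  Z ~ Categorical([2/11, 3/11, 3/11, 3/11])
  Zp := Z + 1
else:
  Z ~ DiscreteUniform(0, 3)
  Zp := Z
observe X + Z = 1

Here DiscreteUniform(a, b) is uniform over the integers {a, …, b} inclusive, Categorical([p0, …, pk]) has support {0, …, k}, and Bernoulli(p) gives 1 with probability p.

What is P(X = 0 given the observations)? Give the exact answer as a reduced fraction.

Enumerate traces; 6 have nonzero weight after conditioning:
  (Y=0, X=0, Z=1) weight 18/275
  (Y=0, X=1, Z=0) weight 3/200
  (Y=1, X=0, Z=1) weight 18/275
  (Y=1, X=1, Z=0) weight 3/200
  (Y=2, X=0, Z=1) weight 24/275
  (Y=2, X=1, Z=0) weight 1/50
Group by X:
  weight(X=0) = 12/55
  weight(X=1) = 1/20
Total weight = 12/55 + 1/20 = 59/220
P(X=0 | obs) = 12/55 / 59/220 = 48/59
P(X=1 | obs) = 1/20 / 59/220 = 11/59

P(X = 0 | obs) = 48/59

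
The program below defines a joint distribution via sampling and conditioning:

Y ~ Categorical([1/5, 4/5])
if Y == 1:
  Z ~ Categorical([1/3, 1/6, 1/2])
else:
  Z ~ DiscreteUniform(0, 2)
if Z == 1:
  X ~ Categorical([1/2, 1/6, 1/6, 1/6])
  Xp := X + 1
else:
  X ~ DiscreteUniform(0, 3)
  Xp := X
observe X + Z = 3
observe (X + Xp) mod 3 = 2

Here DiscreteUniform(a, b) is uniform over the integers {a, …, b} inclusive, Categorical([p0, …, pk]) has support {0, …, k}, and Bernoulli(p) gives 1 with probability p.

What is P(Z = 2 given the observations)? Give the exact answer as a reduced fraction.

P(Z = 2 | obs) = 7/9

Enumerate traces; 4 have nonzero weight after conditioning:
  (Y=0, Z=1, X=2) weight 1/90
  (Y=0, Z=2, X=1) weight 1/60
  (Y=1, Z=1, X=2) weight 1/45
  (Y=1, Z=2, X=1) weight 1/10
Group by Z:
  weight(Z=1) = 1/30
  weight(Z=2) = 7/60
Total weight = 1/30 + 7/60 = 3/20
P(Z=1 | obs) = 1/30 / 3/20 = 2/9
P(Z=2 | obs) = 7/60 / 3/20 = 7/9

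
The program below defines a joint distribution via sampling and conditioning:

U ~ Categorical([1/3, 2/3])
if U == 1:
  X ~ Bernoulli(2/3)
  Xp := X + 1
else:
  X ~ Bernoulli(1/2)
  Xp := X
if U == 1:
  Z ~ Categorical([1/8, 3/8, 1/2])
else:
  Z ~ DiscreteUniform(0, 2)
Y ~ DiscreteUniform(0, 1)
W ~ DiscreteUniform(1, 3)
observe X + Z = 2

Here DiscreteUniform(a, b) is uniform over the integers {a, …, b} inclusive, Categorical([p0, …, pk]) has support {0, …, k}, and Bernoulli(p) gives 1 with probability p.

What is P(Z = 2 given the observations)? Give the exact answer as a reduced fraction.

Enumerate traces; 24 have nonzero weight after conditioning:
  (U=0, X=0, Z=2, Y=0, W=1) weight 1/108
  (U=0, X=0, Z=2, Y=0, W=2) weight 1/108
  (U=0, X=0, Z=2, Y=0, W=3) weight 1/108
  (U=0, X=0, Z=2, Y=1, W=1) weight 1/108
  (U=0, X=0, Z=2, Y=1, W=2) weight 1/108
  (U=0, X=0, Z=2, Y=1, W=3) weight 1/108
  (U=0, X=1, Z=1, Y=0, W=1) weight 1/108
  (U=0, X=1, Z=1, Y=0, W=2) weight 1/108
  … 16 more
Group by Z:
  weight(Z=1) = 2/9
  weight(Z=2) = 1/6
Total weight = 2/9 + 1/6 = 7/18
P(Z=1 | obs) = 2/9 / 7/18 = 4/7
P(Z=2 | obs) = 1/6 / 7/18 = 3/7

P(Z = 2 | obs) = 3/7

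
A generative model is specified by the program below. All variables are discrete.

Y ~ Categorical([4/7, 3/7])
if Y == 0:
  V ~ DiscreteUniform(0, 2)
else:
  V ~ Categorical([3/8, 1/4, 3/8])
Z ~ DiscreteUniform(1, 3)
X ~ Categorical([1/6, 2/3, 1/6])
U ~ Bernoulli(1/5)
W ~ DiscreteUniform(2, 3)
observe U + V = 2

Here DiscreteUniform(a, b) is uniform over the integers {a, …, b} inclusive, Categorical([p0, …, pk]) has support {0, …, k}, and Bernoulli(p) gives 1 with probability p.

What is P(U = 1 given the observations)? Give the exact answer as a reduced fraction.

P(U = 1 | obs) = 25/143

Enumerate traces; 72 have nonzero weight after conditioning:
  (Y=0, V=1, Z=1, X=0, U=1, W=2) weight 1/945
  (Y=0, V=1, Z=1, X=0, U=1, W=3) weight 1/945
  (Y=0, V=1, Z=1, X=1, U=1, W=2) weight 4/945
  (Y=0, V=1, Z=1, X=1, U=1, W=3) weight 4/945
  (Y=0, V=1, Z=1, X=2, U=1, W=2) weight 1/945
  (Y=0, V=1, Z=1, X=2, U=1, W=3) weight 1/945
  (Y=0, V=1, Z=2, X=0, U=1, W=2) weight 1/945
  (Y=0, V=1, Z=2, X=0, U=1, W=3) weight 1/945
  (Y=0, V=2, Z=1, X=0, U=0, W=2) weight 4/945
  … 63 more
Group by U:
  weight(U=0) = 59/210
  weight(U=1) = 5/84
Total weight = 59/210 + 5/84 = 143/420
P(U=0 | obs) = 59/210 / 143/420 = 118/143
P(U=1 | obs) = 5/84 / 143/420 = 25/143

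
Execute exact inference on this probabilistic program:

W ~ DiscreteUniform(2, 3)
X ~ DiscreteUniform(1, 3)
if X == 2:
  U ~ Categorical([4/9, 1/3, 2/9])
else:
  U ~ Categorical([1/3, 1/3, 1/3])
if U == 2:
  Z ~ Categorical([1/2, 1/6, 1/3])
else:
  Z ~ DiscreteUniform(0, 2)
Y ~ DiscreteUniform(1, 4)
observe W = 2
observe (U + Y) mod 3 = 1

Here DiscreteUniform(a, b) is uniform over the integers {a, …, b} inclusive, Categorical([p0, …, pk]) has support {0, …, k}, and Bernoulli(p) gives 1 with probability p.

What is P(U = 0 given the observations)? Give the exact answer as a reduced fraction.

P(U = 0 | obs) = 20/37

Enumerate traces; 36 have nonzero weight after conditioning:
  (W=2, X=1, U=0, Z=0, Y=1) weight 1/216
  (W=2, X=1, U=0, Z=0, Y=4) weight 1/216
  (W=2, X=1, U=0, Z=1, Y=1) weight 1/216
  (W=2, X=1, U=0, Z=1, Y=4) weight 1/216
  (W=2, X=1, U=0, Z=2, Y=1) weight 1/216
  (W=2, X=1, U=0, Z=2, Y=4) weight 1/216
  (W=2, X=1, U=1, Z=0, Y=3) weight 1/216
  (W=2, X=1, U=1, Z=1, Y=3) weight 1/216
  (W=2, X=1, U=2, Z=0, Y=2) weight 1/144
  … 27 more
Group by U:
  weight(U=0) = 5/54
  weight(U=1) = 1/24
  weight(U=2) = 1/27
Total weight = 5/54 + 1/24 + 1/27 = 37/216
P(U=0 | obs) = 5/54 / 37/216 = 20/37
P(U=1 | obs) = 1/24 / 37/216 = 9/37
P(U=2 | obs) = 1/27 / 37/216 = 8/37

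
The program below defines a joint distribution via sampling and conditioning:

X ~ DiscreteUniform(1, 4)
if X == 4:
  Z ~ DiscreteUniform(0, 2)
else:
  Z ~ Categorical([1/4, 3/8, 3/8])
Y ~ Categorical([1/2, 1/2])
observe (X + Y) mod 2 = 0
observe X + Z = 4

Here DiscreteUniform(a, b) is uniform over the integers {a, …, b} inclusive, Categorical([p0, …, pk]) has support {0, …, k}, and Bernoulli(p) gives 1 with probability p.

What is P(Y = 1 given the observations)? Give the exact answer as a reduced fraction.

P(Y = 1 | obs) = 9/26

Enumerate traces; 3 have nonzero weight after conditioning:
  (X=2, Z=2, Y=0) weight 3/64
  (X=3, Z=1, Y=1) weight 3/64
  (X=4, Z=0, Y=0) weight 1/24
Group by Y:
  weight(Y=0) = 17/192
  weight(Y=1) = 3/64
Total weight = 17/192 + 3/64 = 13/96
P(Y=0 | obs) = 17/192 / 13/96 = 17/26
P(Y=1 | obs) = 3/64 / 13/96 = 9/26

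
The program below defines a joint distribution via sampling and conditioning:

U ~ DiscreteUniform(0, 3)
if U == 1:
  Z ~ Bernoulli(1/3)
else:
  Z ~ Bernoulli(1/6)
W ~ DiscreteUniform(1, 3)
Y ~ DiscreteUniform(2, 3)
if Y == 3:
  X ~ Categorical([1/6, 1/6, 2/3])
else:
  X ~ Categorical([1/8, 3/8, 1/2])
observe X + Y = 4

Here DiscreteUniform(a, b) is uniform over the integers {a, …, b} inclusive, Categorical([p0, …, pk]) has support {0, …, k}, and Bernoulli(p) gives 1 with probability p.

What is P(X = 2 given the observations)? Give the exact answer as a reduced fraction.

P(X = 2 | obs) = 3/4

Enumerate traces; 48 have nonzero weight after conditioning:
  (U=0, Z=0, W=1, Y=2, X=2) weight 5/288
  (U=0, Z=0, W=1, Y=3, X=1) weight 5/864
  (U=0, Z=0, W=2, Y=2, X=2) weight 5/288
  (U=0, Z=0, W=2, Y=3, X=1) weight 5/864
  (U=0, Z=0, W=3, Y=2, X=2) weight 5/288
  (U=0, Z=0, W=3, Y=3, X=1) weight 5/864
  (U=0, Z=1, W=1, Y=2, X=2) weight 1/288
  (U=0, Z=1, W=1, Y=3, X=1) weight 1/864
  … 40 more
Group by X:
  weight(X=1) = 1/12
  weight(X=2) = 1/4
Total weight = 1/12 + 1/4 = 1/3
P(X=1 | obs) = 1/12 / 1/3 = 1/4
P(X=2 | obs) = 1/4 / 1/3 = 3/4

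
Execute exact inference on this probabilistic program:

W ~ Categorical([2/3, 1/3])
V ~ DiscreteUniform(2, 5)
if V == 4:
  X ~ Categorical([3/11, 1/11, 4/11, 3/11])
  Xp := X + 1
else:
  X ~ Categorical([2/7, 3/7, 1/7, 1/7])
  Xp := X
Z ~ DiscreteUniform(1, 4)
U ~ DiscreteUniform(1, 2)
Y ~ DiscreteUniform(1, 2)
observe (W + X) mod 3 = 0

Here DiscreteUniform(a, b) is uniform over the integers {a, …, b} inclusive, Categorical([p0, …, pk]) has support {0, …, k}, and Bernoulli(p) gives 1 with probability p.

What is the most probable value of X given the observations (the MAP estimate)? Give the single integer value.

argmax_v P(X = v | obs) = 0

Enumerate traces; 192 have nonzero weight after conditioning:
  (W=0, V=2, X=0, Z=1, U=1, Y=1) weight 1/336
  (W=0, V=2, X=0, Z=1, U=1, Y=2) weight 1/336
  (W=0, V=2, X=0, Z=1, U=2, Y=1) weight 1/336
  (W=0, V=2, X=0, Z=1, U=2, Y=2) weight 1/336
  (W=0, V=2, X=0, Z=2, U=1, Y=1) weight 1/336
  (W=0, V=2, X=0, Z=2, U=1, Y=2) weight 1/336
  (W=0, V=2, X=0, Z=2, U=2, Y=1) weight 1/336
  (W=0, V=2, X=0, Z=2, U=2, Y=2) weight 1/336
  (W=0, V=2, X=3, Z=1, U=1, Y=1) weight 1/672
  (W=1, V=2, X=2, Z=1, U=1, Y=1) weight 1/1344
  … 182 more
Group by X:
  weight(X=0) = 29/154
  weight(X=2) = 61/924
  weight(X=3) = 9/77
Total weight = 29/154 + 61/924 + 9/77 = 49/132
P(X=0 | obs) = 29/154 / 49/132 = 174/343
P(X=2 | obs) = 61/924 / 49/132 = 61/343
P(X=3 | obs) = 9/77 / 49/132 = 108/343
argmax = 0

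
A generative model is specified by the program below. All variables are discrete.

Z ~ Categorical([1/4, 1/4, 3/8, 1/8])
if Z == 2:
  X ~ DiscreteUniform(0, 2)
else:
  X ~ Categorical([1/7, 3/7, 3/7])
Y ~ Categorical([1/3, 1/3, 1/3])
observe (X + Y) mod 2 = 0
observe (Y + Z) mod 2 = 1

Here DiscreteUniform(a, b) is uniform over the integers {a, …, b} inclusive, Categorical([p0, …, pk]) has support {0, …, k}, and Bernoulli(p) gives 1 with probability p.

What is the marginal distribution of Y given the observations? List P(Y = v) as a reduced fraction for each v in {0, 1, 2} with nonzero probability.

Enumerate traces; 10 have nonzero weight after conditioning:
  (Z=0, X=1, Y=1) weight 1/28
  (Z=1, X=0, Y=0) weight 1/84
  (Z=1, X=0, Y=2) weight 1/84
  (Z=1, X=2, Y=0) weight 1/28
  (Z=1, X=2, Y=2) weight 1/28
  (Z=2, X=1, Y=1) weight 1/24
  (Z=3, X=0, Y=0) weight 1/168
  (Z=3, X=0, Y=2) weight 1/168
  … 2 more
Group by Y:
  weight(Y=0) = 1/14
  weight(Y=1) = 13/168
  weight(Y=2) = 1/14
Total weight = 1/14 + 13/168 + 1/14 = 37/168
P(Y=0 | obs) = 1/14 / 37/168 = 12/37
P(Y=1 | obs) = 13/168 / 37/168 = 13/37
P(Y=2 | obs) = 1/14 / 37/168 = 12/37

P(Y=0) = 12/37, P(Y=1) = 13/37, P(Y=2) = 12/37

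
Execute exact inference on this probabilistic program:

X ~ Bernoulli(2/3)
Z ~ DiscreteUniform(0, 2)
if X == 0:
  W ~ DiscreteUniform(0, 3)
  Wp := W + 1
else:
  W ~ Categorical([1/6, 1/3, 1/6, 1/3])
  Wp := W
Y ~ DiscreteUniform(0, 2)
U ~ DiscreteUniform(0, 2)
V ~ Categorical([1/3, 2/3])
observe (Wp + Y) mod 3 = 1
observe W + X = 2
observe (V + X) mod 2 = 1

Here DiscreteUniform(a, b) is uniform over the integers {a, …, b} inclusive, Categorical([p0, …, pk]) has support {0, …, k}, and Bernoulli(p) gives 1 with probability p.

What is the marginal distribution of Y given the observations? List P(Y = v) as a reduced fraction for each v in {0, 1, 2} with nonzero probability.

P(Y=0) = 4/7, P(Y=1) = 3/7

Enumerate traces; 18 have nonzero weight after conditioning:
  (X=0, Z=0, W=2, Y=1, U=0, V=1) weight 1/486
  (X=0, Z=0, W=2, Y=1, U=1, V=1) weight 1/486
  (X=0, Z=0, W=2, Y=1, U=2, V=1) weight 1/486
  (X=0, Z=1, W=2, Y=1, U=0, V=1) weight 1/486
  (X=0, Z=1, W=2, Y=1, U=1, V=1) weight 1/486
  (X=0, Z=1, W=2, Y=1, U=2, V=1) weight 1/486
  (X=0, Z=2, W=2, Y=1, U=0, V=1) weight 1/486
  (X=0, Z=2, W=2, Y=1, U=1, V=1) weight 1/486
  (X=1, Z=0, W=1, Y=0, U=0, V=0) weight 2/729
  … 9 more
Group by Y:
  weight(Y=0) = 2/81
  weight(Y=1) = 1/54
Total weight = 2/81 + 1/54 = 7/162
P(Y=0 | obs) = 2/81 / 7/162 = 4/7
P(Y=1 | obs) = 1/54 / 7/162 = 3/7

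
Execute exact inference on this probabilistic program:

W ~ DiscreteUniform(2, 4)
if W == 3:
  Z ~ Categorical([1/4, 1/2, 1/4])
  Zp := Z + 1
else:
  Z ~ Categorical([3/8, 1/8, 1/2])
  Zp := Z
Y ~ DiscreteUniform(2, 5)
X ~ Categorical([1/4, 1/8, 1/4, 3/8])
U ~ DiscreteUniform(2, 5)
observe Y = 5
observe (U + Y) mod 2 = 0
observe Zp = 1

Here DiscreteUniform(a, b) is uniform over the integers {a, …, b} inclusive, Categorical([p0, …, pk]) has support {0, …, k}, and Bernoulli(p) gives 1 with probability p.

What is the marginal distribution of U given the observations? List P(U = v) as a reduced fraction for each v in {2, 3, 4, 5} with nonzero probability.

P(U=3) = 1/2, P(U=5) = 1/2

Enumerate traces; 24 have nonzero weight after conditioning:
  (W=2, Z=1, Y=5, X=0, U=3) weight 1/1536
  (W=2, Z=1, Y=5, X=0, U=5) weight 1/1536
  (W=2, Z=1, Y=5, X=1, U=3) weight 1/3072
  (W=2, Z=1, Y=5, X=1, U=5) weight 1/3072
  (W=2, Z=1, Y=5, X=2, U=3) weight 1/1536
  (W=2, Z=1, Y=5, X=2, U=5) weight 1/1536
  (W=2, Z=1, Y=5, X=3, U=3) weight 1/1024
  (W=2, Z=1, Y=5, X=3, U=5) weight 1/1024
  … 16 more
Group by U:
  weight(U=3) = 1/96
  weight(U=5) = 1/96
Total weight = 1/96 + 1/96 = 1/48
P(U=3 | obs) = 1/96 / 1/48 = 1/2
P(U=5 | obs) = 1/96 / 1/48 = 1/2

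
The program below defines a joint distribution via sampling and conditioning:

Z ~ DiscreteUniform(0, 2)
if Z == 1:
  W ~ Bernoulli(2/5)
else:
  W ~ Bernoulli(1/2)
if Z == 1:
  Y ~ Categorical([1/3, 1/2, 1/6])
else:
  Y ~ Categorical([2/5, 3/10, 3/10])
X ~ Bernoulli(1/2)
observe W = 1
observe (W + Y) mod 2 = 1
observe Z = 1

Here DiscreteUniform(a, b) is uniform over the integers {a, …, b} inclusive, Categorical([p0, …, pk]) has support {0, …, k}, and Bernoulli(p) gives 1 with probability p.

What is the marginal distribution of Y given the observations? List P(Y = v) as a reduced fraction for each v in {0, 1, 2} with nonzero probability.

P(Y=0) = 2/3, P(Y=2) = 1/3

Enumerate traces; 4 have nonzero weight after conditioning:
  (Z=1, W=1, Y=0, X=0) weight 1/45
  (Z=1, W=1, Y=0, X=1) weight 1/45
  (Z=1, W=1, Y=2, X=0) weight 1/90
  (Z=1, W=1, Y=2, X=1) weight 1/90
Group by Y:
  weight(Y=0) = 2/45
  weight(Y=2) = 1/45
Total weight = 2/45 + 1/45 = 1/15
P(Y=0 | obs) = 2/45 / 1/15 = 2/3
P(Y=2 | obs) = 1/45 / 1/15 = 1/3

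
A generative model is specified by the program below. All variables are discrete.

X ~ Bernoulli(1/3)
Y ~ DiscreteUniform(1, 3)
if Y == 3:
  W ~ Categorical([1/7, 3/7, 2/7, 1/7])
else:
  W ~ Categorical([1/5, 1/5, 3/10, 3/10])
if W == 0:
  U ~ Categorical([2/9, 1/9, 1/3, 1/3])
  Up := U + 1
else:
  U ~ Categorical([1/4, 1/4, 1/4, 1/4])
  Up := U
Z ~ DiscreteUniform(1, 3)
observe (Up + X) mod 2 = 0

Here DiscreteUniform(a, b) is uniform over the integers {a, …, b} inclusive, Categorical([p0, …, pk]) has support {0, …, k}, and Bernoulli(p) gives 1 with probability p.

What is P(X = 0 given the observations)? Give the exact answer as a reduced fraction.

P(X = 0 | obs) = 463/704

Enumerate traces; 144 have nonzero weight after conditioning:
  (X=0, Y=1, W=0, U=1, Z=1) weight 2/1215
  (X=0, Y=1, W=0, U=1, Z=2) weight 2/1215
  (X=0, Y=1, W=0, U=1, Z=3) weight 2/1215
  (X=0, Y=1, W=0, U=3, Z=1) weight 2/405
  (X=0, Y=1, W=0, U=3, Z=2) weight 2/405
  (X=0, Y=1, W=0, U=3, Z=3) weight 2/405
  (X=0, Y=1, W=1, U=0, Z=1) weight 1/270
  (X=0, Y=1, W=1, U=0, Z=2) weight 1/270
  (X=1, Y=1, W=0, U=0, Z=1) weight 2/1215
  … 135 more
Group by X:
  weight(X=0) = 926/2835
  weight(X=1) = 482/2835
Total weight = 926/2835 + 482/2835 = 1408/2835
P(X=0 | obs) = 926/2835 / 1408/2835 = 463/704
P(X=1 | obs) = 482/2835 / 1408/2835 = 241/704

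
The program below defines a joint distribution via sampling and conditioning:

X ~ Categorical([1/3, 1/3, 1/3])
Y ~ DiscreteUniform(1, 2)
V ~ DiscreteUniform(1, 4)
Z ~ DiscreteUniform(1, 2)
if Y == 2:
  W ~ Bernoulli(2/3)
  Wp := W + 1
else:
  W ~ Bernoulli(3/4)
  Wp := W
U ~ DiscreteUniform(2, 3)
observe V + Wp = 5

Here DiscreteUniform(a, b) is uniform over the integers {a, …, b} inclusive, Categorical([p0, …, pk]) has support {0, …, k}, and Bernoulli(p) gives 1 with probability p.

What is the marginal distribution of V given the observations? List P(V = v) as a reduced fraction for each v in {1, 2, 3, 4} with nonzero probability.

P(V=3) = 8/21, P(V=4) = 13/21

Enumerate traces; 36 have nonzero weight after conditioning:
  (X=0, Y=1, V=4, Z=1, W=1, U=2) weight 1/128
  (X=0, Y=1, V=4, Z=1, W=1, U=3) weight 1/128
  (X=0, Y=1, V=4, Z=2, W=1, U=2) weight 1/128
  (X=0, Y=1, V=4, Z=2, W=1, U=3) weight 1/128
  (X=0, Y=2, V=3, Z=1, W=1, U=2) weight 1/144
  (X=0, Y=2, V=3, Z=1, W=1, U=3) weight 1/144
  (X=0, Y=2, V=3, Z=2, W=1, U=2) weight 1/144
  (X=0, Y=2, V=3, Z=2, W=1, U=3) weight 1/144
  … 28 more
Group by V:
  weight(V=3) = 1/12
  weight(V=4) = 13/96
Total weight = 1/12 + 13/96 = 7/32
P(V=3 | obs) = 1/12 / 7/32 = 8/21
P(V=4 | obs) = 13/96 / 7/32 = 13/21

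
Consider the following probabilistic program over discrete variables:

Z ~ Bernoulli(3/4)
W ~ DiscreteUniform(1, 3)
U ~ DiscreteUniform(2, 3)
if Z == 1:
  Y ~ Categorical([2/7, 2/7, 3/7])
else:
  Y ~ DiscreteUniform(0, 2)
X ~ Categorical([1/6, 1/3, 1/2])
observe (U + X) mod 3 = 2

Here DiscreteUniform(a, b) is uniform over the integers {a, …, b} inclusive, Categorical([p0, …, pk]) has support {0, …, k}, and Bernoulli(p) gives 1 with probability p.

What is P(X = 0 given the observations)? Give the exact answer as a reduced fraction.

P(X = 0 | obs) = 1/4

Enumerate traces; 36 have nonzero weight after conditioning:
  (Z=0, W=1, U=2, Y=0, X=0) weight 1/432
  (Z=0, W=1, U=2, Y=1, X=0) weight 1/432
  (Z=0, W=1, U=2, Y=2, X=0) weight 1/432
  (Z=0, W=1, U=3, Y=0, X=2) weight 1/144
  (Z=0, W=1, U=3, Y=1, X=2) weight 1/144
  (Z=0, W=1, U=3, Y=2, X=2) weight 1/144
  (Z=0, W=2, U=2, Y=0, X=0) weight 1/432
  (Z=0, W=2, U=2, Y=1, X=0) weight 1/432
  … 28 more
Group by X:
  weight(X=0) = 1/12
  weight(X=2) = 1/4
Total weight = 1/12 + 1/4 = 1/3
P(X=0 | obs) = 1/12 / 1/3 = 1/4
P(X=2 | obs) = 1/4 / 1/3 = 3/4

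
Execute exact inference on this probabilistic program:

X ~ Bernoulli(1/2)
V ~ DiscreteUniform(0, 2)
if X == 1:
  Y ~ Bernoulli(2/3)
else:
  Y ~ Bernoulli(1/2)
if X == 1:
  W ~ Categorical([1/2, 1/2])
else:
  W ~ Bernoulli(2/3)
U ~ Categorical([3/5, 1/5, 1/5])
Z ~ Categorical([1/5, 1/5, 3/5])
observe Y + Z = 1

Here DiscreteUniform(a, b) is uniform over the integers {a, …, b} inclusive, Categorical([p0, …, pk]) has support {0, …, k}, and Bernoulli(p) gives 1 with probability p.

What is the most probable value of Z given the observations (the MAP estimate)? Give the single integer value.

argmax_v P(Z = v | obs) = 0

Enumerate traces; 72 have nonzero weight after conditioning:
  (X=0, V=0, Y=0, W=0, U=0, Z=1) weight 1/300
  (X=0, V=0, Y=0, W=0, U=1, Z=1) weight 1/900
  (X=0, V=0, Y=0, W=0, U=2, Z=1) weight 1/900
  (X=0, V=0, Y=0, W=1, U=0, Z=1) weight 1/150
  (X=0, V=0, Y=0, W=1, U=1, Z=1) weight 1/450
  (X=0, V=0, Y=0, W=1, U=2, Z=1) weight 1/450
  (X=0, V=0, Y=1, W=0, U=0, Z=0) weight 1/300
  (X=0, V=0, Y=1, W=0, U=1, Z=0) weight 1/900
  … 64 more
Group by Z:
  weight(Z=0) = 7/60
  weight(Z=1) = 1/12
Total weight = 7/60 + 1/12 = 1/5
P(Z=0 | obs) = 7/60 / 1/5 = 7/12
P(Z=1 | obs) = 1/12 / 1/5 = 5/12
argmax = 0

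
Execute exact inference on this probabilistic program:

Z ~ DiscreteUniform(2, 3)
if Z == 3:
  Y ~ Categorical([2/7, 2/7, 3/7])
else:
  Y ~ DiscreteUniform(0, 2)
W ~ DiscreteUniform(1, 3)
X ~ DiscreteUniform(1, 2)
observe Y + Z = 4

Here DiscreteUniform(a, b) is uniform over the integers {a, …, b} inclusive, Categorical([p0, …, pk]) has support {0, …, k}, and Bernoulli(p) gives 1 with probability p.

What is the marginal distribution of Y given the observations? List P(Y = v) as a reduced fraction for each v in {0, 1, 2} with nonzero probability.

Enumerate traces; 12 have nonzero weight after conditioning:
  (Z=2, Y=2, W=1, X=1) weight 1/36
  (Z=2, Y=2, W=1, X=2) weight 1/36
  (Z=2, Y=2, W=2, X=1) weight 1/36
  (Z=2, Y=2, W=2, X=2) weight 1/36
  (Z=2, Y=2, W=3, X=1) weight 1/36
  (Z=2, Y=2, W=3, X=2) weight 1/36
  (Z=3, Y=1, W=1, X=1) weight 1/42
  (Z=3, Y=1, W=1, X=2) weight 1/42
  … 4 more
Group by Y:
  weight(Y=1) = 1/7
  weight(Y=2) = 1/6
Total weight = 1/7 + 1/6 = 13/42
P(Y=1 | obs) = 1/7 / 13/42 = 6/13
P(Y=2 | obs) = 1/6 / 13/42 = 7/13

P(Y=1) = 6/13, P(Y=2) = 7/13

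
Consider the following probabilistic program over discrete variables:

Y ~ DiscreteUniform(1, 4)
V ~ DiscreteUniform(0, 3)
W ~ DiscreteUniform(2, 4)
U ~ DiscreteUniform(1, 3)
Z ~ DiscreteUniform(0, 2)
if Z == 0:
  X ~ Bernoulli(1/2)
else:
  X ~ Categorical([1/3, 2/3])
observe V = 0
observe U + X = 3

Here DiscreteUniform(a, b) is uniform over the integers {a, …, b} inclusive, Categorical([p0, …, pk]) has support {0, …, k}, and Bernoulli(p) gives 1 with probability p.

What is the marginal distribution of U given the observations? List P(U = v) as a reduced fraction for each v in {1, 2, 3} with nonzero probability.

Enumerate traces; 72 have nonzero weight after conditioning:
  (Y=1, V=0, W=2, U=2, Z=0, X=1) weight 1/864
  (Y=1, V=0, W=2, U=2, Z=1, X=1) weight 1/648
  (Y=1, V=0, W=2, U=2, Z=2, X=1) weight 1/648
  (Y=1, V=0, W=2, U=3, Z=0, X=0) weight 1/864
  (Y=1, V=0, W=2, U=3, Z=1, X=0) weight 1/1296
  (Y=1, V=0, W=2, U=3, Z=2, X=0) weight 1/1296
  (Y=1, V=0, W=3, U=2, Z=0, X=1) weight 1/864
  (Y=1, V=0, W=3, U=2, Z=1, X=1) weight 1/648
  … 64 more
Group by U:
  weight(U=2) = 11/216
  weight(U=3) = 7/216
Total weight = 11/216 + 7/216 = 1/12
P(U=2 | obs) = 11/216 / 1/12 = 11/18
P(U=3 | obs) = 7/216 / 1/12 = 7/18

P(U=2) = 11/18, P(U=3) = 7/18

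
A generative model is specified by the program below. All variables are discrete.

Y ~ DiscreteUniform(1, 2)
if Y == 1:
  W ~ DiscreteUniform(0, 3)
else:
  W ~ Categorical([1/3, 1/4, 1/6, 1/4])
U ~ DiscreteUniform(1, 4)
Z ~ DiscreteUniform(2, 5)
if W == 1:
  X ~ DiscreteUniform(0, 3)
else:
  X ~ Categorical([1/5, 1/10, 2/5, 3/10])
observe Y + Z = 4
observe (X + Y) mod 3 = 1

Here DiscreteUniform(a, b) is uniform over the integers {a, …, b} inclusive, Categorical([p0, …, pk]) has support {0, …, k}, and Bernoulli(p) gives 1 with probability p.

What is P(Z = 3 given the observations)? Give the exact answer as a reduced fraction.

Enumerate traces; 48 have nonzero weight after conditioning:
  (Y=1, W=0, U=1, Z=3, X=0) weight 1/640
  (Y=1, W=0, U=1, Z=3, X=3) weight 3/1280
  (Y=1, W=0, U=2, Z=3, X=0) weight 1/640
  (Y=1, W=0, U=2, Z=3, X=3) weight 3/1280
  (Y=1, W=0, U=3, Z=3, X=0) weight 1/640
  (Y=1, W=0, U=3, Z=3, X=3) weight 3/1280
  (Y=1, W=0, U=4, Z=3, X=0) weight 1/640
  (Y=1, W=0, U=4, Z=3, X=3) weight 3/1280
  (Y=2, W=0, U=1, Z=2, X=2) weight 1/240
  … 39 more
Group by Z:
  weight(Z=2) = 29/640
  weight(Z=3) = 1/16
Total weight = 29/640 + 1/16 = 69/640
P(Z=2 | obs) = 29/640 / 69/640 = 29/69
P(Z=3 | obs) = 1/16 / 69/640 = 40/69

P(Z = 3 | obs) = 40/69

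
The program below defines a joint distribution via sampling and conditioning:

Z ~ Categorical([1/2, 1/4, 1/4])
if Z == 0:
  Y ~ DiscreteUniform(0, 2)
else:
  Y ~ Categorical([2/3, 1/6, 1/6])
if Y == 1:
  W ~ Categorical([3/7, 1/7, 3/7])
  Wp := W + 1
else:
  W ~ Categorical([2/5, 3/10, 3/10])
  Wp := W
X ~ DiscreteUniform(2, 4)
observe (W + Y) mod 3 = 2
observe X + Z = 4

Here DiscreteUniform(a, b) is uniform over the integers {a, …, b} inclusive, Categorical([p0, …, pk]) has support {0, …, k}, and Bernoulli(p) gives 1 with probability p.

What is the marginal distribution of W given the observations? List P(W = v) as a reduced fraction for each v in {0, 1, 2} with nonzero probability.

Enumerate traces; 9 have nonzero weight after conditioning:
  (Z=0, Y=0, W=2, X=4) weight 1/60
  (Z=0, Y=1, W=1, X=4) weight 1/126
  (Z=0, Y=2, W=0, X=4) weight 1/45
  (Z=1, Y=0, W=2, X=3) weight 1/60
  (Z=1, Y=1, W=1, X=3) weight 1/504
  (Z=1, Y=2, W=0, X=3) weight 1/180
  (Z=2, Y=0, W=2, X=2) weight 1/60
  (Z=2, Y=1, W=1, X=2) weight 1/504
  … 1 more
Group by W:
  weight(W=0) = 1/30
  weight(W=1) = 1/84
  weight(W=2) = 1/20
Total weight = 1/30 + 1/84 + 1/20 = 2/21
P(W=0 | obs) = 1/30 / 2/21 = 7/20
P(W=1 | obs) = 1/84 / 2/21 = 1/8
P(W=2 | obs) = 1/20 / 2/21 = 21/40

P(W=0) = 7/20, P(W=1) = 1/8, P(W=2) = 21/40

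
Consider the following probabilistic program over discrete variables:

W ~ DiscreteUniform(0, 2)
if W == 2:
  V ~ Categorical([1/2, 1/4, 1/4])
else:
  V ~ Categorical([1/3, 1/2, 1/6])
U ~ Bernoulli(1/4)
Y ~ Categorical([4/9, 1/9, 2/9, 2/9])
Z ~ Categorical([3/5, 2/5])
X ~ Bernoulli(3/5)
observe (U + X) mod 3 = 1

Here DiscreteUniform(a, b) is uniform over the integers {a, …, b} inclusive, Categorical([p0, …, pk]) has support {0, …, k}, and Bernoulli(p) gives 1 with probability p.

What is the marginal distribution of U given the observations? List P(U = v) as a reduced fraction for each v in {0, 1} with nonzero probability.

Enumerate traces; 144 have nonzero weight after conditioning:
  (W=0, V=0, U=0, Y=0, Z=0, X=1) weight 1/75
  (W=0, V=0, U=0, Y=0, Z=1, X=1) weight 2/225
  (W=0, V=0, U=0, Y=1, Z=0, X=1) weight 1/300
  (W=0, V=0, U=0, Y=1, Z=1, X=1) weight 1/450
  (W=0, V=0, U=0, Y=2, Z=0, X=1) weight 1/150
  (W=0, V=0, U=0, Y=2, Z=1, X=1) weight 1/225
  (W=0, V=0, U=0, Y=3, Z=0, X=1) weight 1/150
  (W=0, V=0, U=0, Y=3, Z=1, X=1) weight 1/225
  (W=0, V=0, U=1, Y=0, Z=0, X=0) weight 2/675
  … 135 more
Group by U:
  weight(U=0) = 9/20
  weight(U=1) = 1/10
Total weight = 9/20 + 1/10 = 11/20
P(U=0 | obs) = 9/20 / 11/20 = 9/11
P(U=1 | obs) = 1/10 / 11/20 = 2/11

P(U=0) = 9/11, P(U=1) = 2/11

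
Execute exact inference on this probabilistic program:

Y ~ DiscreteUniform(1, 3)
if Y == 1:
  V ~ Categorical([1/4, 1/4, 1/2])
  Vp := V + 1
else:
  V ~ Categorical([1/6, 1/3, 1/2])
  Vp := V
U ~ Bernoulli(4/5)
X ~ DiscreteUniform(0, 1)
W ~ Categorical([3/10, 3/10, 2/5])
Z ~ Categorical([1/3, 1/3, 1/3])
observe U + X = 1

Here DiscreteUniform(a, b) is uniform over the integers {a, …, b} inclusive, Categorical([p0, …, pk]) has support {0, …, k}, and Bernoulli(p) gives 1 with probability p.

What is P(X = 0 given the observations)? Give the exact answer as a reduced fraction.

P(X = 0 | obs) = 4/5

Enumerate traces; 162 have nonzero weight after conditioning:
  (Y=1, V=0, U=0, X=1, W=0, Z=0) weight 1/1200
  (Y=1, V=0, U=0, X=1, W=0, Z=1) weight 1/1200
  (Y=1, V=0, U=0, X=1, W=0, Z=2) weight 1/1200
  (Y=1, V=0, U=0, X=1, W=1, Z=0) weight 1/1200
  (Y=1, V=0, U=0, X=1, W=1, Z=1) weight 1/1200
  (Y=1, V=0, U=0, X=1, W=1, Z=2) weight 1/1200
  (Y=1, V=0, U=0, X=1, W=2, Z=0) weight 1/900
  (Y=1, V=0, U=0, X=1, W=2, Z=1) weight 1/900
  (Y=1, V=0, U=1, X=0, W=0, Z=0) weight 1/300
  … 153 more
Group by X:
  weight(X=0) = 2/5
  weight(X=1) = 1/10
Total weight = 2/5 + 1/10 = 1/2
P(X=0 | obs) = 2/5 / 1/2 = 4/5
P(X=1 | obs) = 1/10 / 1/2 = 1/5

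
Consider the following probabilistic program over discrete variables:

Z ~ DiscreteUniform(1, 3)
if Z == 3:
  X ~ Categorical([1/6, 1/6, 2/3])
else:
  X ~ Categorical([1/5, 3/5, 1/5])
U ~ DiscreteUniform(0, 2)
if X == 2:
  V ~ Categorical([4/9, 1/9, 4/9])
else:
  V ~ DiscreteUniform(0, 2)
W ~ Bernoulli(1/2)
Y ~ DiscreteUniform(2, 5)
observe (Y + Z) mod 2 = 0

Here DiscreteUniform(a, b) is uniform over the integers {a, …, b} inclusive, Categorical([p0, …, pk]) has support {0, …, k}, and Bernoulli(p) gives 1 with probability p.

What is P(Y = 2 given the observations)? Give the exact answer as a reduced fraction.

P(Y = 2 | obs) = 1/6

Enumerate traces; 324 have nonzero weight after conditioning:
  (Z=1, X=0, U=0, V=0, W=0, Y=3) weight 1/1080
  (Z=1, X=0, U=0, V=0, W=0, Y=5) weight 1/1080
  (Z=1, X=0, U=0, V=0, W=1, Y=3) weight 1/1080
  (Z=1, X=0, U=0, V=0, W=1, Y=5) weight 1/1080
  (Z=1, X=0, U=0, V=1, W=0, Y=3) weight 1/1080
  (Z=1, X=0, U=0, V=1, W=0, Y=5) weight 1/1080
  (Z=1, X=0, U=0, V=1, W=1, Y=3) weight 1/1080
  (Z=1, X=0, U=0, V=1, W=1, Y=5) weight 1/1080
  (Z=2, X=0, U=0, V=0, W=0, Y=2) weight 1/1080
  (Z=2, X=0, U=0, V=0, W=0, Y=4) weight 1/1080
  … 314 more
Group by Y:
  weight(Y=2) = 1/12
  weight(Y=3) = 1/6
  weight(Y=4) = 1/12
  weight(Y=5) = 1/6
Total weight = 1/12 + 1/6 + 1/12 + 1/6 = 1/2
P(Y=2 | obs) = 1/12 / 1/2 = 1/6
P(Y=3 | obs) = 1/6 / 1/2 = 1/3
P(Y=4 | obs) = 1/12 / 1/2 = 1/6
P(Y=5 | obs) = 1/6 / 1/2 = 1/3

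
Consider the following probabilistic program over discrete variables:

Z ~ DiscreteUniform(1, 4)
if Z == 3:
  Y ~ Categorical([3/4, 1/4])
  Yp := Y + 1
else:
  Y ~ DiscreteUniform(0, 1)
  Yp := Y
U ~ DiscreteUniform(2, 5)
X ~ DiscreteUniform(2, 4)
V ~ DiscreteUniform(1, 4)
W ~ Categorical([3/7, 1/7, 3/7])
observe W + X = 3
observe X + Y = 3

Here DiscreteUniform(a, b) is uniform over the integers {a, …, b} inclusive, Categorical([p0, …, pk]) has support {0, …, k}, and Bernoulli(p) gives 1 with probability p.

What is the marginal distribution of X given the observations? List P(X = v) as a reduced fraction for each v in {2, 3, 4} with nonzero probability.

P(X=2) = 7/34, P(X=3) = 27/34

Enumerate traces; 128 have nonzero weight after conditioning:
  (Z=1, Y=0, U=2, X=3, V=1, W=0) weight 1/896
  (Z=1, Y=0, U=2, X=3, V=2, W=0) weight 1/896
  (Z=1, Y=0, U=2, X=3, V=3, W=0) weight 1/896
  (Z=1, Y=0, U=2, X=3, V=4, W=0) weight 1/896
  (Z=1, Y=0, U=3, X=3, V=1, W=0) weight 1/896
  (Z=1, Y=0, U=3, X=3, V=2, W=0) weight 1/896
  (Z=1, Y=0, U=3, X=3, V=3, W=0) weight 1/896
  (Z=1, Y=0, U=3, X=3, V=4, W=0) weight 1/896
  (Z=1, Y=1, U=2, X=2, V=1, W=1) weight 1/2688
  … 119 more
Group by X:
  weight(X=2) = 1/48
  weight(X=3) = 9/112
Total weight = 1/48 + 9/112 = 17/168
P(X=2 | obs) = 1/48 / 17/168 = 7/34
P(X=3 | obs) = 9/112 / 17/168 = 27/34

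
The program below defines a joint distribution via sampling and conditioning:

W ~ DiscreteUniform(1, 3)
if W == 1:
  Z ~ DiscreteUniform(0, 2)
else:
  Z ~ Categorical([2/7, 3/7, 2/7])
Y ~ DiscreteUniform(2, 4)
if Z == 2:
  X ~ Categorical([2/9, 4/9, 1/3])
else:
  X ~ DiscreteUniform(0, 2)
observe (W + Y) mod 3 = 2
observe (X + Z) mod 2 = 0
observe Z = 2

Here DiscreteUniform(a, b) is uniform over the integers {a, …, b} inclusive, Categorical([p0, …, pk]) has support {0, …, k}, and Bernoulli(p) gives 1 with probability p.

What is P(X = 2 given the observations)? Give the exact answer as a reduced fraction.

Enumerate traces; 6 have nonzero weight after conditioning:
  (W=1, Z=2, Y=4, X=0) weight 2/243
  (W=1, Z=2, Y=4, X=2) weight 1/81
  (W=2, Z=2, Y=3, X=0) weight 4/567
  (W=2, Z=2, Y=3, X=2) weight 2/189
  (W=3, Z=2, Y=2, X=0) weight 4/567
  (W=3, Z=2, Y=2, X=2) weight 2/189
Group by X:
  weight(X=0) = 38/1701
  weight(X=2) = 19/567
Total weight = 38/1701 + 19/567 = 95/1701
P(X=0 | obs) = 38/1701 / 95/1701 = 2/5
P(X=2 | obs) = 19/567 / 95/1701 = 3/5

P(X = 2 | obs) = 3/5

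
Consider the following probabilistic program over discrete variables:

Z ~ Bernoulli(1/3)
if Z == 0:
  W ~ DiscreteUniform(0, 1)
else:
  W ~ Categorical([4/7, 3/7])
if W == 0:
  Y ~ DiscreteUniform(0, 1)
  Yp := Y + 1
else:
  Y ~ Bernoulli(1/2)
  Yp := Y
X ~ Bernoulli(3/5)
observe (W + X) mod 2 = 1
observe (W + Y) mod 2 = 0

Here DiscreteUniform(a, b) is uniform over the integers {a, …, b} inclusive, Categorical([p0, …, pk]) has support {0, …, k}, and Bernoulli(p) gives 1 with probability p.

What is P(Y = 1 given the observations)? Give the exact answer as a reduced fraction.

Enumerate traces; 4 have nonzero weight after conditioning:
  (Z=0, W=0, Y=0, X=1) weight 1/10
  (Z=0, W=1, Y=1, X=0) weight 1/15
  (Z=1, W=0, Y=0, X=1) weight 2/35
  (Z=1, W=1, Y=1, X=0) weight 1/35
Group by Y:
  weight(Y=0) = 11/70
  weight(Y=1) = 2/21
Total weight = 11/70 + 2/21 = 53/210
P(Y=0 | obs) = 11/70 / 53/210 = 33/53
P(Y=1 | obs) = 2/21 / 53/210 = 20/53

P(Y = 1 | obs) = 20/53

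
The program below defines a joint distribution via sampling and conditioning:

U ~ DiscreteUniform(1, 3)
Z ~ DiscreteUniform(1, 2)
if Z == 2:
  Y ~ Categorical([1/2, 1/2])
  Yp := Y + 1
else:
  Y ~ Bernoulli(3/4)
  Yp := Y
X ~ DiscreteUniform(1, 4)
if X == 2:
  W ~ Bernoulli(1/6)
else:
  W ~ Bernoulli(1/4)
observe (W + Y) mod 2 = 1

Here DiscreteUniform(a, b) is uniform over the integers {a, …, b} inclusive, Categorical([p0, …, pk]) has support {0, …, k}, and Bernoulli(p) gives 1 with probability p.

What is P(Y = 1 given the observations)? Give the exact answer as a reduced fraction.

Enumerate traces; 48 have nonzero weight after conditioning:
  (U=1, Z=1, Y=0, X=1, W=1) weight 1/384
  (U=1, Z=1, Y=0, X=2, W=1) weight 1/576
  (U=1, Z=1, Y=0, X=3, W=1) weight 1/384
  (U=1, Z=1, Y=0, X=4, W=1) weight 1/384
  (U=1, Z=1, Y=1, X=1, W=0) weight 3/128
  (U=1, Z=1, Y=1, X=2, W=0) weight 5/192
  (U=1, Z=1, Y=1, X=3, W=0) weight 3/128
  (U=1, Z=1, Y=1, X=4, W=0) weight 3/128
  … 40 more
Group by Y:
  weight(Y=0) = 11/128
  weight(Y=1) = 185/384
Total weight = 11/128 + 185/384 = 109/192
P(Y=0 | obs) = 11/128 / 109/192 = 33/218
P(Y=1 | obs) = 185/384 / 109/192 = 185/218

P(Y = 1 | obs) = 185/218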